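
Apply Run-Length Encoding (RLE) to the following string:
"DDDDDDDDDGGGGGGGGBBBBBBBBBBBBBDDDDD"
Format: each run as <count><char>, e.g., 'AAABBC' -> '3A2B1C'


Scanning runs left to right:
  i=0: run of 'D' x 9 -> '9D'
  i=9: run of 'G' x 8 -> '8G'
  i=17: run of 'B' x 13 -> '13B'
  i=30: run of 'D' x 5 -> '5D'

RLE = 9D8G13B5D


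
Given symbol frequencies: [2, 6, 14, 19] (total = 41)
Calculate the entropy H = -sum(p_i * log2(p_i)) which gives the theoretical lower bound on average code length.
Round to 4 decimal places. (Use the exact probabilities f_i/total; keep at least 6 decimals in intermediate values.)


Per-symbol terms -p_i * log2(p_i) with p_i = f_i/41:
  p = 2/41 = 0.048780: log2(p) = -4.357552, -p*log2(p) = 0.212564
  p = 6/41 = 0.146341: log2(p) = -2.772590, -p*log2(p) = 0.405745
  p = 14/41 = 0.341463: log2(p) = -1.550197, -p*log2(p) = 0.529336
  p = 19/41 = 0.463415: log2(p) = -1.109624, -p*log2(p) = 0.514216
H = 0.212564 + 0.405745 + 0.529336 + 0.514216 = 1.661861

H = 1.6619 bits/symbol


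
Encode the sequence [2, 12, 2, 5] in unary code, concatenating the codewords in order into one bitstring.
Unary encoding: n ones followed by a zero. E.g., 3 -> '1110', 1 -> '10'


Encode each number as n ones followed by a terminating 0:
  2 -> 110 (3 bits)
  12 -> 1111111111110 (13 bits)
  2 -> 110 (3 bits)
  5 -> 111110 (6 bits)
Total length = 3 + 13 + 3 + 6 = 25 bits.

Unary([2, 12, 2, 5]) = 1101111111111110110111110 (25 bits)


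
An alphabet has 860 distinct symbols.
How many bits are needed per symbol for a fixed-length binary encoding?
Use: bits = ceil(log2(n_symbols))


log2(860) = 9.7482
Bracket: 2^9 = 512 < 860 <= 2^10 = 1024
So ceil(log2(860)) = 10

bits = ceil(log2(860)) = ceil(9.7482) = 10 bits


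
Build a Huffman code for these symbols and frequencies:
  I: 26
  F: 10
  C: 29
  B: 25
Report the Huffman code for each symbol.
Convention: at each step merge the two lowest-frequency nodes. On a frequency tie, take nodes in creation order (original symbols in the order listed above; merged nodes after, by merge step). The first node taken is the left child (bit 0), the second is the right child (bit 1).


Huffman tree construction:
Step 1: Merge F(10) + B(25) = 35
Step 2: Merge I(26) + C(29) = 55
Step 3: Merge (F+B)(35) + (I+C)(55) = 90
Read each symbol's code off the tree from the root (left child = 0, right child = 1).

Codes:
  I: 10 (length 2)
  F: 00 (length 2)
  C: 11 (length 2)
  B: 01 (length 2)
Average code length: 180/90 = 2.0000 bits/symbol


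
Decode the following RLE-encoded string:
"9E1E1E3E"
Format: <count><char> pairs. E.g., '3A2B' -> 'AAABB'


Expanding each <count><char> pair:
  9E -> 'EEEEEEEEE'
  1E -> 'E'
  1E -> 'E'
  3E -> 'EEE'

Decoded = EEEEEEEEEEEEEE


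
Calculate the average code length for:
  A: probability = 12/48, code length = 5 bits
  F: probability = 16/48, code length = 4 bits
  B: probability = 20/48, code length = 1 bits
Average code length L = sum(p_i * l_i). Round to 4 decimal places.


Weighted contributions p_i * l_i:
  A: (12/48) * 5 = 60/48
  F: (16/48) * 4 = 64/48
  B: (20/48) * 1 = 20/48
Sum = (60 + 64 + 20)/48 = 144/48

L = 144/48 = 3.0000 bits/symbol


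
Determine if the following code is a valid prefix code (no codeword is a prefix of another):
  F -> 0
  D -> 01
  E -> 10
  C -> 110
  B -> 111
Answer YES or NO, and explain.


Checking each pair (does one codeword prefix another?):
  F='0' vs D='01': prefix -- VIOLATION

NO -- this is NOT a valid prefix code. F (0) is a prefix of D (01).


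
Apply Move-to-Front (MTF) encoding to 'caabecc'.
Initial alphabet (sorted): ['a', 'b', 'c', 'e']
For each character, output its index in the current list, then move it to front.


MTF encoding:
'c': index 2 in ['a', 'b', 'c', 'e'] -> ['c', 'a', 'b', 'e']
'a': index 1 in ['c', 'a', 'b', 'e'] -> ['a', 'c', 'b', 'e']
'a': index 0 in ['a', 'c', 'b', 'e'] -> ['a', 'c', 'b', 'e']
'b': index 2 in ['a', 'c', 'b', 'e'] -> ['b', 'a', 'c', 'e']
'e': index 3 in ['b', 'a', 'c', 'e'] -> ['e', 'b', 'a', 'c']
'c': index 3 in ['e', 'b', 'a', 'c'] -> ['c', 'e', 'b', 'a']
'c': index 0 in ['c', 'e', 'b', 'a'] -> ['c', 'e', 'b', 'a']


Output: [2, 1, 0, 2, 3, 3, 0]


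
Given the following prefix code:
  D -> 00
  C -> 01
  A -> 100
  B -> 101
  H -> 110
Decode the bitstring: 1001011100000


Decoding step by step:
Bits 100 -> A
Bits 101 -> B
Bits 110 -> H
Bits 00 -> D
Bits 00 -> D


Decoded message: ABHDD


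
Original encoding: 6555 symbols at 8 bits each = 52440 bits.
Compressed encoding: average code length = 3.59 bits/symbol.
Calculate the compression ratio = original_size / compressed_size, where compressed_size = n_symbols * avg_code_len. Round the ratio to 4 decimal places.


original_size = n_symbols * orig_bits = 6555 * 8 = 52440 bits
compressed_size = n_symbols * avg_code_len = 6555 * 3.59 = 23532.45 bits
ratio = original_size / compressed_size = 52440 / 23532.45 = 2.2284

Compression ratio = 2.2284


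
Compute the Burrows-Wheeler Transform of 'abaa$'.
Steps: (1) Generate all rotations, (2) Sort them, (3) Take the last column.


Rotations (sorted):
  0: $abaa -> last char: a
  1: a$aba -> last char: a
  2: aa$ab -> last char: b
  3: abaa$ -> last char: $
  4: baa$a -> last char: a


BWT = aab$a


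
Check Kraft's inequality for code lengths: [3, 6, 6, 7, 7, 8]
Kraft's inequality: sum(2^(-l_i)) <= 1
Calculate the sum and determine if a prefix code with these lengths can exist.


Sum = 2^(-3) + 2^(-6) + 2^(-6) + 2^(-7) + 2^(-7) + 2^(-8)
    = 0.125 + 0.015625 + 0.015625 + 0.0078125 + 0.0078125 + 0.00390625
    = 45/256 = 0.17578125
Since 0.17578125 <= 1, Kraft's inequality IS satisfied.
A prefix code with these lengths CAN exist.

Kraft sum = 0.17578125. Satisfied.


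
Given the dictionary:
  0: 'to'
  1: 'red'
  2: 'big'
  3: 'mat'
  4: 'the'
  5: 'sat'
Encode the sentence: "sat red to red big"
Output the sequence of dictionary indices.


Look up each word in the dictionary:
  'sat' -> 5
  'red' -> 1
  'to' -> 0
  'red' -> 1
  'big' -> 2

Encoded: [5, 1, 0, 1, 2]


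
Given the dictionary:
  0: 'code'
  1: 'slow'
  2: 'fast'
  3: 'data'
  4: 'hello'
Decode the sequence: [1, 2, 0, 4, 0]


Look up each index in the dictionary:
  1 -> 'slow'
  2 -> 'fast'
  0 -> 'code'
  4 -> 'hello'
  0 -> 'code'

Decoded: "slow fast code hello code"


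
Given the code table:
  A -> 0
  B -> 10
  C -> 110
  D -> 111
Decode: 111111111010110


Decoding:
111 -> D
111 -> D
111 -> D
0 -> A
10 -> B
110 -> C


Result: DDDABC


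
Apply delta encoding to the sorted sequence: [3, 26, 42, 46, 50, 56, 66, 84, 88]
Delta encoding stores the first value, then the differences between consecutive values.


First value: 3
Deltas:
  26 - 3 = 23
  42 - 26 = 16
  46 - 42 = 4
  50 - 46 = 4
  56 - 50 = 6
  66 - 56 = 10
  84 - 66 = 18
  88 - 84 = 4


Delta encoded: [3, 23, 16, 4, 4, 6, 10, 18, 4]


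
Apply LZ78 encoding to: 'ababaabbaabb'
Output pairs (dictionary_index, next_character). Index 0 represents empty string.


LZ78 encoding steps:
Dictionary: {0: ''}
Step 1: w='' (idx 0), next='a' -> output (0, 'a'), add 'a' as idx 1
Step 2: w='' (idx 0), next='b' -> output (0, 'b'), add 'b' as idx 2
Step 3: w='a' (idx 1), next='b' -> output (1, 'b'), add 'ab' as idx 3
Step 4: w='a' (idx 1), next='a' -> output (1, 'a'), add 'aa' as idx 4
Step 5: w='b' (idx 2), next='b' -> output (2, 'b'), add 'bb' as idx 5
Step 6: w='aa' (idx 4), next='b' -> output (4, 'b'), add 'aab' as idx 6
Step 7: w='b' (idx 2), end of input -> output (2, '')


Encoded: [(0, 'a'), (0, 'b'), (1, 'b'), (1, 'a'), (2, 'b'), (4, 'b'), (2, '')]


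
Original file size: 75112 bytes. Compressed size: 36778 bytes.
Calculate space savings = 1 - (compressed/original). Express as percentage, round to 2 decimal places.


ratio = compressed/original = 36778/75112 = 0.489642
savings = 1 - ratio = 1 - 0.489642 = 0.510358
as a percentage: 0.510358 * 100 = 51.04%

Space savings = 1 - 36778/75112 = 51.04%


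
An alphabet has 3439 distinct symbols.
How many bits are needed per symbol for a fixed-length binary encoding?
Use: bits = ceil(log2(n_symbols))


log2(3439) = 11.7478
Bracket: 2^11 = 2048 < 3439 <= 2^12 = 4096
So ceil(log2(3439)) = 12

bits = ceil(log2(3439)) = ceil(11.7478) = 12 bits


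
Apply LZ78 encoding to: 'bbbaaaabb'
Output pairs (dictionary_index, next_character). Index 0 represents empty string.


LZ78 encoding steps:
Dictionary: {0: ''}
Step 1: w='' (idx 0), next='b' -> output (0, 'b'), add 'b' as idx 1
Step 2: w='b' (idx 1), next='b' -> output (1, 'b'), add 'bb' as idx 2
Step 3: w='' (idx 0), next='a' -> output (0, 'a'), add 'a' as idx 3
Step 4: w='a' (idx 3), next='a' -> output (3, 'a'), add 'aa' as idx 4
Step 5: w='a' (idx 3), next='b' -> output (3, 'b'), add 'ab' as idx 5
Step 6: w='b' (idx 1), end of input -> output (1, '')


Encoded: [(0, 'b'), (1, 'b'), (0, 'a'), (3, 'a'), (3, 'b'), (1, '')]


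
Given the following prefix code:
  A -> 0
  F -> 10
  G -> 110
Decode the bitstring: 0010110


Decoding step by step:
Bits 0 -> A
Bits 0 -> A
Bits 10 -> F
Bits 110 -> G


Decoded message: AAFG


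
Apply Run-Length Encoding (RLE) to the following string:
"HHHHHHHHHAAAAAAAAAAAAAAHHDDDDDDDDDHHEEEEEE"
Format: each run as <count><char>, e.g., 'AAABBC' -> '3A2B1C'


Scanning runs left to right:
  i=0: run of 'H' x 9 -> '9H'
  i=9: run of 'A' x 14 -> '14A'
  i=23: run of 'H' x 2 -> '2H'
  i=25: run of 'D' x 9 -> '9D'
  i=34: run of 'H' x 2 -> '2H'
  i=36: run of 'E' x 6 -> '6E'

RLE = 9H14A2H9D2H6E


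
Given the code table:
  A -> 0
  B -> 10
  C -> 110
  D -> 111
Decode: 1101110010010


Decoding:
110 -> C
111 -> D
0 -> A
0 -> A
10 -> B
0 -> A
10 -> B


Result: CDAABAB


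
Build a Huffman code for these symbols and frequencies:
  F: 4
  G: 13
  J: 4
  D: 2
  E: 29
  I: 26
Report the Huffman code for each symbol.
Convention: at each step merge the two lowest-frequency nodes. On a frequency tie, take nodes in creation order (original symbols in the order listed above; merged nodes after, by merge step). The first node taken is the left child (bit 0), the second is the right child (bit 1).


Huffman tree construction:
Step 1: Merge D(2) + F(4) = 6
Step 2: Merge J(4) + (D+F)(6) = 10
Step 3: Merge (J+(D+F))(10) + G(13) = 23
Step 4: Merge ((J+(D+F))+G)(23) + I(26) = 49
Step 5: Merge E(29) + (((J+(D+F))+G)+I)(49) = 78
Read each symbol's code off the tree from the root (left child = 0, right child = 1).

Codes:
  F: 10011 (length 5)
  G: 101 (length 3)
  J: 1000 (length 4)
  D: 10010 (length 5)
  E: 0 (length 1)
  I: 11 (length 2)
Average code length: 166/78 = 2.1282 bits/symbol


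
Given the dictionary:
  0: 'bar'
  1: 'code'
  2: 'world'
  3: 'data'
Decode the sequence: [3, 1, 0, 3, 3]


Look up each index in the dictionary:
  3 -> 'data'
  1 -> 'code'
  0 -> 'bar'
  3 -> 'data'
  3 -> 'data'

Decoded: "data code bar data data"


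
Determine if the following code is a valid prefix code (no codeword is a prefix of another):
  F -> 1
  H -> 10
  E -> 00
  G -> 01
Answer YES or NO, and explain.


Checking each pair (does one codeword prefix another?):
  F='1' vs H='10': prefix -- VIOLATION

NO -- this is NOT a valid prefix code. F (1) is a prefix of H (10).


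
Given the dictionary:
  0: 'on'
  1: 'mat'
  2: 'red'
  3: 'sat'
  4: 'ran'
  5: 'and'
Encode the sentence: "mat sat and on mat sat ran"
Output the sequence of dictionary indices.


Look up each word in the dictionary:
  'mat' -> 1
  'sat' -> 3
  'and' -> 5
  'on' -> 0
  'mat' -> 1
  'sat' -> 3
  'ran' -> 4

Encoded: [1, 3, 5, 0, 1, 3, 4]


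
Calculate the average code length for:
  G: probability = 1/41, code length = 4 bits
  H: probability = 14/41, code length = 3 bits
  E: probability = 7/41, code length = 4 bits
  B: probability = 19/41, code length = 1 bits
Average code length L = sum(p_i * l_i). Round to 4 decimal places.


Weighted contributions p_i * l_i:
  G: (1/41) * 4 = 4/41
  H: (14/41) * 3 = 42/41
  E: (7/41) * 4 = 28/41
  B: (19/41) * 1 = 19/41
Sum = (4 + 42 + 28 + 19)/41 = 93/41

L = 93/41 = 2.2683 bits/symbol


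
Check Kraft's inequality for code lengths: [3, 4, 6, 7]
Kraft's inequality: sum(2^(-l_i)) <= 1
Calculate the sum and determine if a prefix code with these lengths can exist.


Sum = 2^(-3) + 2^(-4) + 2^(-6) + 2^(-7)
    = 0.125 + 0.0625 + 0.015625 + 0.0078125
    = 27/128 = 0.2109375
Since 0.2109375 <= 1, Kraft's inequality IS satisfied.
A prefix code with these lengths CAN exist.

Kraft sum = 0.2109375. Satisfied.


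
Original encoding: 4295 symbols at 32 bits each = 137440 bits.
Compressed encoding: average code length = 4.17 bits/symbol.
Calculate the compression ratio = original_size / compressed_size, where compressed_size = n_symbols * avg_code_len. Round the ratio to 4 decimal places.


original_size = n_symbols * orig_bits = 4295 * 32 = 137440 bits
compressed_size = n_symbols * avg_code_len = 4295 * 4.17 = 17910.15 bits
ratio = original_size / compressed_size = 137440 / 17910.15 = 7.6739

Compression ratio = 7.6739


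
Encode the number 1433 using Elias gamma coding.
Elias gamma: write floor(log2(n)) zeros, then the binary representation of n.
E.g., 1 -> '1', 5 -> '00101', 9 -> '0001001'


num_bits = floor(log2(1433)) + 1 = 11
leading_zeros = num_bits - 1 = 10
binary(1433) = 10110011001

Elias gamma(1433) = '0000000000' + '10110011001' = 000000000010110011001 (21 bits)


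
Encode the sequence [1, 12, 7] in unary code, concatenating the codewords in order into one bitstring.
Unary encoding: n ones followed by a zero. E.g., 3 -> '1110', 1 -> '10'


Encode each number as n ones followed by a terminating 0:
  1 -> 10 (2 bits)
  12 -> 1111111111110 (13 bits)
  7 -> 11111110 (8 bits)
Total length = 2 + 13 + 8 = 23 bits.

Unary([1, 12, 7]) = 10111111111111011111110 (23 bits)


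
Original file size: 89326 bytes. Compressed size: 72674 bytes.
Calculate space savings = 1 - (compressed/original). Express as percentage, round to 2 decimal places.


ratio = compressed/original = 72674/89326 = 0.813582
savings = 1 - ratio = 1 - 0.813582 = 0.186418
as a percentage: 0.186418 * 100 = 18.64%

Space savings = 1 - 72674/89326 = 18.64%


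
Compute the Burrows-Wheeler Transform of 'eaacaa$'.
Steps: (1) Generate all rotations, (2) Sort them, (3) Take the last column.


Rotations (sorted):
  0: $eaacaa -> last char: a
  1: a$eaaca -> last char: a
  2: aa$eaac -> last char: c
  3: aacaa$e -> last char: e
  4: acaa$ea -> last char: a
  5: caa$eaa -> last char: a
  6: eaacaa$ -> last char: $


BWT = aaceaa$


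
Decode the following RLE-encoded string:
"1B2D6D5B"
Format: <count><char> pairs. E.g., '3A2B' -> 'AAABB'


Expanding each <count><char> pair:
  1B -> 'B'
  2D -> 'DD'
  6D -> 'DDDDDD'
  5B -> 'BBBBB'

Decoded = BDDDDDDDDBBBBB


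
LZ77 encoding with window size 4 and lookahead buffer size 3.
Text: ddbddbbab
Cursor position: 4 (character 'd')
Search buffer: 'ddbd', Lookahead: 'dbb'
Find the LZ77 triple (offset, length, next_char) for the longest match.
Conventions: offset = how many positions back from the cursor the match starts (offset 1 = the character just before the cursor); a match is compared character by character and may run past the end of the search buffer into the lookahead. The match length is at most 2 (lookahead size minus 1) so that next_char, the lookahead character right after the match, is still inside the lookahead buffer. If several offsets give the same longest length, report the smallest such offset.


Try each offset into the search buffer:
  offset=1 (pos 3, char 'd'): match length 1
  offset=2 (pos 2, char 'b'): match length 0
  offset=3 (pos 1, char 'd'): match length 2
  offset=4 (pos 0, char 'd'): match length 1
Longest match has length 2 at offset 3.
next_char = character at position 4 + 2 = 6 -> 'b'

Best match: offset=3, length=2 (matching 'db' starting at position 1)
LZ77 triple: (3, 2, 'b')


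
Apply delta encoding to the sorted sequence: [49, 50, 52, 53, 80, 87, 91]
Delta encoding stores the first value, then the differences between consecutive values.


First value: 49
Deltas:
  50 - 49 = 1
  52 - 50 = 2
  53 - 52 = 1
  80 - 53 = 27
  87 - 80 = 7
  91 - 87 = 4


Delta encoded: [49, 1, 2, 1, 27, 7, 4]


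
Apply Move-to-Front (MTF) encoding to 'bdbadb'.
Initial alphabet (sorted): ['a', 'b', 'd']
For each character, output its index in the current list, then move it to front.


MTF encoding:
'b': index 1 in ['a', 'b', 'd'] -> ['b', 'a', 'd']
'd': index 2 in ['b', 'a', 'd'] -> ['d', 'b', 'a']
'b': index 1 in ['d', 'b', 'a'] -> ['b', 'd', 'a']
'a': index 2 in ['b', 'd', 'a'] -> ['a', 'b', 'd']
'd': index 2 in ['a', 'b', 'd'] -> ['d', 'a', 'b']
'b': index 2 in ['d', 'a', 'b'] -> ['b', 'd', 'a']


Output: [1, 2, 1, 2, 2, 2]


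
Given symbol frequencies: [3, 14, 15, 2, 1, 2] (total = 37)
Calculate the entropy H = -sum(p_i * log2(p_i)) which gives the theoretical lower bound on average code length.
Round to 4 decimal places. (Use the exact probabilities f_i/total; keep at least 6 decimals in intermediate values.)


Per-symbol terms -p_i * log2(p_i) with p_i = f_i/37:
  p = 3/37 = 0.081081: log2(p) = -3.624491, -p*log2(p) = 0.293878
  p = 14/37 = 0.378378: log2(p) = -1.402098, -p*log2(p) = 0.530524
  p = 15/37 = 0.405405: log2(p) = -1.302563, -p*log2(p) = 0.528066
  p = 2/37 = 0.054054: log2(p) = -4.209453, -p*log2(p) = 0.227538
  p = 1/37 = 0.027027: log2(p) = -5.209453, -p*log2(p) = 0.140796
  p = 2/37 = 0.054054: log2(p) = -4.209453, -p*log2(p) = 0.227538
H = 0.293878 + 0.530524 + 0.528066 + 0.227538 + 0.140796 + 0.227538 = 1.948340

H = 1.9483 bits/symbol


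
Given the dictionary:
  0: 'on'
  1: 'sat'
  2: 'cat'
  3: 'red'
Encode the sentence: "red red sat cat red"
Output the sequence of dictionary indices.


Look up each word in the dictionary:
  'red' -> 3
  'red' -> 3
  'sat' -> 1
  'cat' -> 2
  'red' -> 3

Encoded: [3, 3, 1, 2, 3]


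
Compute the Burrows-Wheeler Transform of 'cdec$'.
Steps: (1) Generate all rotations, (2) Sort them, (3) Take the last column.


Rotations (sorted):
  0: $cdec -> last char: c
  1: c$cde -> last char: e
  2: cdec$ -> last char: $
  3: dec$c -> last char: c
  4: ec$cd -> last char: d


BWT = ce$cd


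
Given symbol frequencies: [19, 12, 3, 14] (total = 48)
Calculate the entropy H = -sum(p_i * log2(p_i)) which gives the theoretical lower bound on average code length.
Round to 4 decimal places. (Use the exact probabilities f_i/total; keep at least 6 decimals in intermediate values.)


Per-symbol terms -p_i * log2(p_i) with p_i = f_i/48:
  p = 19/48 = 0.395833: log2(p) = -1.337035, -p*log2(p) = 0.529243
  p = 12/48 = 0.250000: log2(p) = -2.000000, -p*log2(p) = 0.500000
  p = 3/48 = 0.062500: log2(p) = -4.000000, -p*log2(p) = 0.250000
  p = 14/48 = 0.291667: log2(p) = -1.777608, -p*log2(p) = 0.518469
H = 0.529243 + 0.500000 + 0.250000 + 0.518469 = 1.797712

H = 1.7977 bits/symbol


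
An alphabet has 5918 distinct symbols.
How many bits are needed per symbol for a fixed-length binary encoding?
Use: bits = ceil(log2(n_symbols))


log2(5918) = 12.5309
Bracket: 2^12 = 4096 < 5918 <= 2^13 = 8192
So ceil(log2(5918)) = 13

bits = ceil(log2(5918)) = ceil(12.5309) = 13 bits


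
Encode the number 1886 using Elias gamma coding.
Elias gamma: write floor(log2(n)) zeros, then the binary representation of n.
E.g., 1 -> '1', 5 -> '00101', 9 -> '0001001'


num_bits = floor(log2(1886)) + 1 = 11
leading_zeros = num_bits - 1 = 10
binary(1886) = 11101011110

Elias gamma(1886) = '0000000000' + '11101011110' = 000000000011101011110 (21 bits)


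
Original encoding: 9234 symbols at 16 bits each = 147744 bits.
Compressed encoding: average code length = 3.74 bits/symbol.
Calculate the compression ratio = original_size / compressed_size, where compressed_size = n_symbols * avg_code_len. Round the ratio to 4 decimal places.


original_size = n_symbols * orig_bits = 9234 * 16 = 147744 bits
compressed_size = n_symbols * avg_code_len = 9234 * 3.74 = 34535.16 bits
ratio = original_size / compressed_size = 147744 / 34535.16 = 4.2781

Compression ratio = 4.2781


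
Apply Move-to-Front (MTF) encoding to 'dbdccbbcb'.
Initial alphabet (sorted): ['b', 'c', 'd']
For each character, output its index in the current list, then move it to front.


MTF encoding:
'd': index 2 in ['b', 'c', 'd'] -> ['d', 'b', 'c']
'b': index 1 in ['d', 'b', 'c'] -> ['b', 'd', 'c']
'd': index 1 in ['b', 'd', 'c'] -> ['d', 'b', 'c']
'c': index 2 in ['d', 'b', 'c'] -> ['c', 'd', 'b']
'c': index 0 in ['c', 'd', 'b'] -> ['c', 'd', 'b']
'b': index 2 in ['c', 'd', 'b'] -> ['b', 'c', 'd']
'b': index 0 in ['b', 'c', 'd'] -> ['b', 'c', 'd']
'c': index 1 in ['b', 'c', 'd'] -> ['c', 'b', 'd']
'b': index 1 in ['c', 'b', 'd'] -> ['b', 'c', 'd']


Output: [2, 1, 1, 2, 0, 2, 0, 1, 1]


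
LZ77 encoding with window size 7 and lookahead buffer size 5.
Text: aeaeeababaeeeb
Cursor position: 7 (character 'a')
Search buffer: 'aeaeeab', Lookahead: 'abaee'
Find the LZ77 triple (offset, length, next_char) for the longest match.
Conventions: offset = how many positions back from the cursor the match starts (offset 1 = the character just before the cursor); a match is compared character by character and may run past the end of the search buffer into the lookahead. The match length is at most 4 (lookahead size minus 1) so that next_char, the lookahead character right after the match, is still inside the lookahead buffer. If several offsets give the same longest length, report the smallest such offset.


Try each offset into the search buffer:
  offset=1 (pos 6, char 'b'): match length 0
  offset=2 (pos 5, char 'a'): match length 3
  offset=3 (pos 4, char 'e'): match length 0
  offset=4 (pos 3, char 'e'): match length 0
  offset=5 (pos 2, char 'a'): match length 1
  offset=6 (pos 1, char 'e'): match length 0
  offset=7 (pos 0, char 'a'): match length 1
Longest match has length 3 at offset 2.
next_char = character at position 7 + 3 = 10 -> 'e'

Best match: offset=2, length=3 (matching 'aba' starting at position 5)
LZ77 triple: (2, 3, 'e')


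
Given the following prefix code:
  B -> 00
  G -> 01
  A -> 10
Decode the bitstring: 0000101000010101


Decoding step by step:
Bits 00 -> B
Bits 00 -> B
Bits 10 -> A
Bits 10 -> A
Bits 00 -> B
Bits 01 -> G
Bits 01 -> G
Bits 01 -> G


Decoded message: BBAABGGG


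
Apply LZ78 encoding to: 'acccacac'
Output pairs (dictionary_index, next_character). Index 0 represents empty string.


LZ78 encoding steps:
Dictionary: {0: ''}
Step 1: w='' (idx 0), next='a' -> output (0, 'a'), add 'a' as idx 1
Step 2: w='' (idx 0), next='c' -> output (0, 'c'), add 'c' as idx 2
Step 3: w='c' (idx 2), next='c' -> output (2, 'c'), add 'cc' as idx 3
Step 4: w='a' (idx 1), next='c' -> output (1, 'c'), add 'ac' as idx 4
Step 5: w='ac' (idx 4), end of input -> output (4, '')


Encoded: [(0, 'a'), (0, 'c'), (2, 'c'), (1, 'c'), (4, '')]


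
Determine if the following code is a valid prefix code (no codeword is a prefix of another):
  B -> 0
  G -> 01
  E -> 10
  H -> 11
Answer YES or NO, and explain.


Checking each pair (does one codeword prefix another?):
  B='0' vs G='01': prefix -- VIOLATION

NO -- this is NOT a valid prefix code. B (0) is a prefix of G (01).


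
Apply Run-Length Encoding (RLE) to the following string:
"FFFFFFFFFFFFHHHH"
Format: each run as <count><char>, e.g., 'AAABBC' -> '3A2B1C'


Scanning runs left to right:
  i=0: run of 'F' x 12 -> '12F'
  i=12: run of 'H' x 4 -> '4H'

RLE = 12F4H


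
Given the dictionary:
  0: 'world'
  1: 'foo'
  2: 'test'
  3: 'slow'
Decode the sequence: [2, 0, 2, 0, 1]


Look up each index in the dictionary:
  2 -> 'test'
  0 -> 'world'
  2 -> 'test'
  0 -> 'world'
  1 -> 'foo'

Decoded: "test world test world foo"


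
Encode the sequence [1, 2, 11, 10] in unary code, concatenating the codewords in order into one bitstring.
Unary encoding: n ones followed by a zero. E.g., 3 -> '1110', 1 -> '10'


Encode each number as n ones followed by a terminating 0:
  1 -> 10 (2 bits)
  2 -> 110 (3 bits)
  11 -> 111111111110 (12 bits)
  10 -> 11111111110 (11 bits)
Total length = 2 + 3 + 12 + 11 = 28 bits.

Unary([1, 2, 11, 10]) = 1011011111111111011111111110 (28 bits)


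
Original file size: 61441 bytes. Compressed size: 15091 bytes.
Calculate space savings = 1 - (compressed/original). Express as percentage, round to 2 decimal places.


ratio = compressed/original = 15091/61441 = 0.245618
savings = 1 - ratio = 1 - 0.245618 = 0.754382
as a percentage: 0.754382 * 100 = 75.44%

Space savings = 1 - 15091/61441 = 75.44%


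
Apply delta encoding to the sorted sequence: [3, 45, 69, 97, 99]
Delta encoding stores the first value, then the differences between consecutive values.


First value: 3
Deltas:
  45 - 3 = 42
  69 - 45 = 24
  97 - 69 = 28
  99 - 97 = 2


Delta encoded: [3, 42, 24, 28, 2]


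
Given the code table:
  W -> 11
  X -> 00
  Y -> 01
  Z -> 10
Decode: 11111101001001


Decoding:
11 -> W
11 -> W
11 -> W
01 -> Y
00 -> X
10 -> Z
01 -> Y


Result: WWWYXZY


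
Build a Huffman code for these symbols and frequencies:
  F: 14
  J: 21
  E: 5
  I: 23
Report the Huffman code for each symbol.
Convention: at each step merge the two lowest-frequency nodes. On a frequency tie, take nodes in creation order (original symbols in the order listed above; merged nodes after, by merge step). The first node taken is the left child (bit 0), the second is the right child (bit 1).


Huffman tree construction:
Step 1: Merge E(5) + F(14) = 19
Step 2: Merge (E+F)(19) + J(21) = 40
Step 3: Merge I(23) + ((E+F)+J)(40) = 63
Read each symbol's code off the tree from the root (left child = 0, right child = 1).

Codes:
  F: 101 (length 3)
  J: 11 (length 2)
  E: 100 (length 3)
  I: 0 (length 1)
Average code length: 122/63 = 1.9365 bits/symbol


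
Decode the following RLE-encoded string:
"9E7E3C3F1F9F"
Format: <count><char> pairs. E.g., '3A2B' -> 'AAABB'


Expanding each <count><char> pair:
  9E -> 'EEEEEEEEE'
  7E -> 'EEEEEEE'
  3C -> 'CCC'
  3F -> 'FFF'
  1F -> 'F'
  9F -> 'FFFFFFFFF'

Decoded = EEEEEEEEEEEEEEEECCCFFFFFFFFFFFFF


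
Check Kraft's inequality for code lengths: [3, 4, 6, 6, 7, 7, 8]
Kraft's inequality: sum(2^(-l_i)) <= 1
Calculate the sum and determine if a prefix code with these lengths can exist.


Sum = 2^(-3) + 2^(-4) + 2^(-6) + 2^(-6) + 2^(-7) + 2^(-7) + 2^(-8)
    = 0.125 + 0.0625 + 0.015625 + 0.015625 + 0.0078125 + 0.0078125 + 0.00390625
    = 61/256 = 0.23828125
Since 0.23828125 <= 1, Kraft's inequality IS satisfied.
A prefix code with these lengths CAN exist.

Kraft sum = 0.23828125. Satisfied.


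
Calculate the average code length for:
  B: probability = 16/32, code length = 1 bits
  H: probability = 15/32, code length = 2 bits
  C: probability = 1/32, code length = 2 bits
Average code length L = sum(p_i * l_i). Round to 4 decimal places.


Weighted contributions p_i * l_i:
  B: (16/32) * 1 = 16/32
  H: (15/32) * 2 = 30/32
  C: (1/32) * 2 = 2/32
Sum = (16 + 30 + 2)/32 = 48/32

L = 48/32 = 1.5000 bits/symbol


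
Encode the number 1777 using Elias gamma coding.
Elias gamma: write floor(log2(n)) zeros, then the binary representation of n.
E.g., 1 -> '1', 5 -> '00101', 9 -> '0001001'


num_bits = floor(log2(1777)) + 1 = 11
leading_zeros = num_bits - 1 = 10
binary(1777) = 11011110001

Elias gamma(1777) = '0000000000' + '11011110001' = 000000000011011110001 (21 bits)


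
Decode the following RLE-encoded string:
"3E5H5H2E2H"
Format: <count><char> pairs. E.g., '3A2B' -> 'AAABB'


Expanding each <count><char> pair:
  3E -> 'EEE'
  5H -> 'HHHHH'
  5H -> 'HHHHH'
  2E -> 'EE'
  2H -> 'HH'

Decoded = EEEHHHHHHHHHHEEHH


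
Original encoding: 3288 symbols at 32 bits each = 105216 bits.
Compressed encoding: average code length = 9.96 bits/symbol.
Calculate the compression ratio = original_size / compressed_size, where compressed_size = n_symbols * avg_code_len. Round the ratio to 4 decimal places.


original_size = n_symbols * orig_bits = 3288 * 32 = 105216 bits
compressed_size = n_symbols * avg_code_len = 3288 * 9.96 = 32748.48 bits
ratio = original_size / compressed_size = 105216 / 32748.48 = 3.2129

Compression ratio = 3.2129


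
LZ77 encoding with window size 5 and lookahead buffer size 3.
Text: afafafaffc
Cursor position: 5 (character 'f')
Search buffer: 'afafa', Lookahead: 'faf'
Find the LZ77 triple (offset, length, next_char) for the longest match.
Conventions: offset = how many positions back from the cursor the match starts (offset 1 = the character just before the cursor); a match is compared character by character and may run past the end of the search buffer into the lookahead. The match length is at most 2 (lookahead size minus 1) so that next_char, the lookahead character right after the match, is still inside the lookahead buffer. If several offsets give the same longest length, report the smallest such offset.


Try each offset into the search buffer:
  offset=1 (pos 4, char 'a'): match length 0
  offset=2 (pos 3, char 'f'): match length 2
  offset=3 (pos 2, char 'a'): match length 0
  offset=4 (pos 1, char 'f'): match length 2
  offset=5 (pos 0, char 'a'): match length 0
Longest match has length 2, found at offsets 2, 4; take the smallest, offset 2.
next_char = character at position 5 + 2 = 7 -> 'f'

Best match: offset=2, length=2 (matching 'fa' starting at position 3)
LZ77 triple: (2, 2, 'f')


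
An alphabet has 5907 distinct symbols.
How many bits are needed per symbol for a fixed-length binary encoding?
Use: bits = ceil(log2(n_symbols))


log2(5907) = 12.5282
Bracket: 2^12 = 4096 < 5907 <= 2^13 = 8192
So ceil(log2(5907)) = 13

bits = ceil(log2(5907)) = ceil(12.5282) = 13 bits


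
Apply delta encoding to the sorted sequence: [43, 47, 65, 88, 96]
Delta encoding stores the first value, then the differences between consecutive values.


First value: 43
Deltas:
  47 - 43 = 4
  65 - 47 = 18
  88 - 65 = 23
  96 - 88 = 8


Delta encoded: [43, 4, 18, 23, 8]


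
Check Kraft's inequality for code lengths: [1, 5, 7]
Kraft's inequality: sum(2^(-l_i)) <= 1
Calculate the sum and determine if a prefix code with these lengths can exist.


Sum = 2^(-1) + 2^(-5) + 2^(-7)
    = 0.5 + 0.03125 + 0.0078125
    = 69/128 = 0.5390625
Since 0.5390625 <= 1, Kraft's inequality IS satisfied.
A prefix code with these lengths CAN exist.

Kraft sum = 0.5390625. Satisfied.


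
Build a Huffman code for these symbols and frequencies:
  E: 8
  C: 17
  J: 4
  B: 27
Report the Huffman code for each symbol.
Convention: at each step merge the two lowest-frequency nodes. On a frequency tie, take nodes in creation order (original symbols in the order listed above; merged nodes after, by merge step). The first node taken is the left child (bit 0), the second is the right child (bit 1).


Huffman tree construction:
Step 1: Merge J(4) + E(8) = 12
Step 2: Merge (J+E)(12) + C(17) = 29
Step 3: Merge B(27) + ((J+E)+C)(29) = 56
Read each symbol's code off the tree from the root (left child = 0, right child = 1).

Codes:
  E: 101 (length 3)
  C: 11 (length 2)
  J: 100 (length 3)
  B: 0 (length 1)
Average code length: 97/56 = 1.7321 bits/symbol


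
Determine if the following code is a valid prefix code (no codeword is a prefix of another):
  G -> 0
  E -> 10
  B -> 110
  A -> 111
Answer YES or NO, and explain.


Checking each pair (does one codeword prefix another?):
  G='0' vs E='10': no prefix
  G='0' vs B='110': no prefix
  G='0' vs A='111': no prefix
  E='10' vs G='0': no prefix
  E='10' vs B='110': no prefix
  E='10' vs A='111': no prefix
  B='110' vs G='0': no prefix
  B='110' vs E='10': no prefix
  B='110' vs A='111': no prefix
  A='111' vs G='0': no prefix
  A='111' vs E='10': no prefix
  A='111' vs B='110': no prefix
No violation found over all pairs.

YES -- this is a valid prefix code. No codeword is a prefix of any other codeword.


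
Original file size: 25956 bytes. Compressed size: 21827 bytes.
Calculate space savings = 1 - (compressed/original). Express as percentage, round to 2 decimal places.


ratio = compressed/original = 21827/25956 = 0.840923
savings = 1 - ratio = 1 - 0.840923 = 0.159077
as a percentage: 0.159077 * 100 = 15.91%

Space savings = 1 - 21827/25956 = 15.91%


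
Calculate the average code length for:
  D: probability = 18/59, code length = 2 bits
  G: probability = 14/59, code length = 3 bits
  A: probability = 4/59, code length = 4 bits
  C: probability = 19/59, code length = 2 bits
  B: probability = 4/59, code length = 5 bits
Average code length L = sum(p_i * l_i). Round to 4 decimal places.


Weighted contributions p_i * l_i:
  D: (18/59) * 2 = 36/59
  G: (14/59) * 3 = 42/59
  A: (4/59) * 4 = 16/59
  C: (19/59) * 2 = 38/59
  B: (4/59) * 5 = 20/59
Sum = (36 + 42 + 16 + 38 + 20)/59 = 152/59

L = 152/59 = 2.5763 bits/symbol


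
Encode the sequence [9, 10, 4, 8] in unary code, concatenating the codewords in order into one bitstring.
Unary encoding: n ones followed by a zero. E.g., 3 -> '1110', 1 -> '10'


Encode each number as n ones followed by a terminating 0:
  9 -> 1111111110 (10 bits)
  10 -> 11111111110 (11 bits)
  4 -> 11110 (5 bits)
  8 -> 111111110 (9 bits)
Total length = 10 + 11 + 5 + 9 = 35 bits.

Unary([9, 10, 4, 8]) = 11111111101111111111011110111111110 (35 bits)


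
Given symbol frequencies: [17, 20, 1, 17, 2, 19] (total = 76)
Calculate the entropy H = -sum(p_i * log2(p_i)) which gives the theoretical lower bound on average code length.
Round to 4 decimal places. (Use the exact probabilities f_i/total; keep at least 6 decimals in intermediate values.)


Per-symbol terms -p_i * log2(p_i) with p_i = f_i/76:
  p = 17/76 = 0.223684: log2(p) = -2.160465, -p*log2(p) = 0.483262
  p = 20/76 = 0.263158: log2(p) = -1.925999, -p*log2(p) = 0.506842
  p = 1/76 = 0.013158: log2(p) = -6.247928, -p*log2(p) = 0.082210
  p = 17/76 = 0.223684: log2(p) = -2.160465, -p*log2(p) = 0.483262
  p = 2/76 = 0.026316: log2(p) = -5.247928, -p*log2(p) = 0.138103
  p = 19/76 = 0.250000: log2(p) = -2.000000, -p*log2(p) = 0.500000
H = 0.483262 + 0.506842 + 0.082210 + 0.483262 + 0.138103 + 0.500000 = 2.193679

H = 2.1937 bits/symbol


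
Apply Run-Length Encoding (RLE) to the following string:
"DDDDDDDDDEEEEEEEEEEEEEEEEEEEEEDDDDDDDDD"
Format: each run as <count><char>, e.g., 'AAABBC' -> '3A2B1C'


Scanning runs left to right:
  i=0: run of 'D' x 9 -> '9D'
  i=9: run of 'E' x 21 -> '21E'
  i=30: run of 'D' x 9 -> '9D'

RLE = 9D21E9D


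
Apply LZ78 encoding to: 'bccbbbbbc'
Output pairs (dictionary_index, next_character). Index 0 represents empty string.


LZ78 encoding steps:
Dictionary: {0: ''}
Step 1: w='' (idx 0), next='b' -> output (0, 'b'), add 'b' as idx 1
Step 2: w='' (idx 0), next='c' -> output (0, 'c'), add 'c' as idx 2
Step 3: w='c' (idx 2), next='b' -> output (2, 'b'), add 'cb' as idx 3
Step 4: w='b' (idx 1), next='b' -> output (1, 'b'), add 'bb' as idx 4
Step 5: w='bb' (idx 4), next='c' -> output (4, 'c'), add 'bbc' as idx 5


Encoded: [(0, 'b'), (0, 'c'), (2, 'b'), (1, 'b'), (4, 'c')]


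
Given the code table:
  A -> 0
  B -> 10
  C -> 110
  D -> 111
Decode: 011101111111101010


Decoding:
0 -> A
111 -> D
0 -> A
111 -> D
111 -> D
110 -> C
10 -> B
10 -> B


Result: ADADDCBB


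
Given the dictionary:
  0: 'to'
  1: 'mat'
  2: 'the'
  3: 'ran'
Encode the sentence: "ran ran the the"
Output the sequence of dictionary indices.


Look up each word in the dictionary:
  'ran' -> 3
  'ran' -> 3
  'the' -> 2
  'the' -> 2

Encoded: [3, 3, 2, 2]


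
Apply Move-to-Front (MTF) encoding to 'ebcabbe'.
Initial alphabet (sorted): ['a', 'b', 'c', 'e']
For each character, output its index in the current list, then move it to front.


MTF encoding:
'e': index 3 in ['a', 'b', 'c', 'e'] -> ['e', 'a', 'b', 'c']
'b': index 2 in ['e', 'a', 'b', 'c'] -> ['b', 'e', 'a', 'c']
'c': index 3 in ['b', 'e', 'a', 'c'] -> ['c', 'b', 'e', 'a']
'a': index 3 in ['c', 'b', 'e', 'a'] -> ['a', 'c', 'b', 'e']
'b': index 2 in ['a', 'c', 'b', 'e'] -> ['b', 'a', 'c', 'e']
'b': index 0 in ['b', 'a', 'c', 'e'] -> ['b', 'a', 'c', 'e']
'e': index 3 in ['b', 'a', 'c', 'e'] -> ['e', 'b', 'a', 'c']


Output: [3, 2, 3, 3, 2, 0, 3]


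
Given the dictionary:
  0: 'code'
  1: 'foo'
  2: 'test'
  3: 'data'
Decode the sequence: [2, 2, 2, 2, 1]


Look up each index in the dictionary:
  2 -> 'test'
  2 -> 'test'
  2 -> 'test'
  2 -> 'test'
  1 -> 'foo'

Decoded: "test test test test foo"


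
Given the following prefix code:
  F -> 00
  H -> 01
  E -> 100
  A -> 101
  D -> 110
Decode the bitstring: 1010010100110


Decoding step by step:
Bits 101 -> A
Bits 00 -> F
Bits 101 -> A
Bits 00 -> F
Bits 110 -> D


Decoded message: AFAFD


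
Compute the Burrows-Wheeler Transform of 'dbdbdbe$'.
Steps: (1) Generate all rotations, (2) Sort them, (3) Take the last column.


Rotations (sorted):
  0: $dbdbdbe -> last char: e
  1: bdbdbe$d -> last char: d
  2: bdbe$dbd -> last char: d
  3: be$dbdbd -> last char: d
  4: dbdbdbe$ -> last char: $
  5: dbdbe$db -> last char: b
  6: dbe$dbdb -> last char: b
  7: e$dbdbdb -> last char: b


BWT = eddd$bbb


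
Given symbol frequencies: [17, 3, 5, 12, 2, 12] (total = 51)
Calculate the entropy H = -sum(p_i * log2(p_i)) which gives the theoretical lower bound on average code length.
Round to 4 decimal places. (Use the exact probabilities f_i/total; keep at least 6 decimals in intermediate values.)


Per-symbol terms -p_i * log2(p_i) with p_i = f_i/51:
  p = 17/51 = 0.333333: log2(p) = -1.584963, -p*log2(p) = 0.528321
  p = 3/51 = 0.058824: log2(p) = -4.087463, -p*log2(p) = 0.240439
  p = 5/51 = 0.098039: log2(p) = -3.350497, -p*log2(p) = 0.328480
  p = 12/51 = 0.235294: log2(p) = -2.087463, -p*log2(p) = 0.491168
  p = 2/51 = 0.039216: log2(p) = -4.672425, -p*log2(p) = 0.183232
  p = 12/51 = 0.235294: log2(p) = -2.087463, -p*log2(p) = 0.491168
H = 0.528321 + 0.240439 + 0.328480 + 0.491168 + 0.183232 + 0.491168 = 2.262808

H = 2.2628 bits/symbol


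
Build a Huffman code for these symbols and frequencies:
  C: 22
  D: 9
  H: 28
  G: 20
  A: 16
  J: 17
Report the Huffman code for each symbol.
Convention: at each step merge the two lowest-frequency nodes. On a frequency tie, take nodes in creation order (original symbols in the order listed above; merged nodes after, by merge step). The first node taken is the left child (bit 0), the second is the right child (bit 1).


Huffman tree construction:
Step 1: Merge D(9) + A(16) = 25
Step 2: Merge J(17) + G(20) = 37
Step 3: Merge C(22) + (D+A)(25) = 47
Step 4: Merge H(28) + (J+G)(37) = 65
Step 5: Merge (C+(D+A))(47) + (H+(J+G))(65) = 112
Read each symbol's code off the tree from the root (left child = 0, right child = 1).

Codes:
  C: 00 (length 2)
  D: 010 (length 3)
  H: 10 (length 2)
  G: 111 (length 3)
  A: 011 (length 3)
  J: 110 (length 3)
Average code length: 286/112 = 2.5536 bits/symbol


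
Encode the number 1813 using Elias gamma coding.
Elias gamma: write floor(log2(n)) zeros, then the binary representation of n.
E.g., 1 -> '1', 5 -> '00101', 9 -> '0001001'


num_bits = floor(log2(1813)) + 1 = 11
leading_zeros = num_bits - 1 = 10
binary(1813) = 11100010101

Elias gamma(1813) = '0000000000' + '11100010101' = 000000000011100010101 (21 bits)


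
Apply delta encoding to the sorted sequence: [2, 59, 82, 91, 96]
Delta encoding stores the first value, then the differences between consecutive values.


First value: 2
Deltas:
  59 - 2 = 57
  82 - 59 = 23
  91 - 82 = 9
  96 - 91 = 5


Delta encoded: [2, 57, 23, 9, 5]


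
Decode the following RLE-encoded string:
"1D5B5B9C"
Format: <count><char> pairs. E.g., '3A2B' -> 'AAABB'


Expanding each <count><char> pair:
  1D -> 'D'
  5B -> 'BBBBB'
  5B -> 'BBBBB'
  9C -> 'CCCCCCCCC'

Decoded = DBBBBBBBBBBCCCCCCCCC


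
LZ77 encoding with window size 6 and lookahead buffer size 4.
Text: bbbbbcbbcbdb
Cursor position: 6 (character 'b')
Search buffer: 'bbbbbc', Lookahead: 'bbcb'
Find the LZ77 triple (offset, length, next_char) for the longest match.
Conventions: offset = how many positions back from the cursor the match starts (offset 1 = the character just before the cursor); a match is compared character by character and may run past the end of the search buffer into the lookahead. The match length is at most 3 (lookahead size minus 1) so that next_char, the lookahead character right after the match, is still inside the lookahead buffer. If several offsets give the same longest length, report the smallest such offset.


Try each offset into the search buffer:
  offset=1 (pos 5, char 'c'): match length 0
  offset=2 (pos 4, char 'b'): match length 1
  offset=3 (pos 3, char 'b'): match length 3
  offset=4 (pos 2, char 'b'): match length 2
  offset=5 (pos 1, char 'b'): match length 2
  offset=6 (pos 0, char 'b'): match length 2
Longest match has length 3 at offset 3.
next_char = character at position 6 + 3 = 9 -> 'b'

Best match: offset=3, length=3 (matching 'bbc' starting at position 3)
LZ77 triple: (3, 3, 'b')
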